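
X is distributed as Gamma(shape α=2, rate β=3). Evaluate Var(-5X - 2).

For X ~ Gamma(shape α=2, rate β=3):
Var(X) = \frac{2}{9}
Var(-5X - 2) = (-5)² × Var(X) = 25 × \frac{2}{9} = \frac{50}{9}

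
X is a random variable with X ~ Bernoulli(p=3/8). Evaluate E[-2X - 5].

For X ~ Bernoulli(p=3/8):
E[X] = \frac{3}{8}
E[-2X - 5] = -2 × E[X] - 5 = - \frac{23}{4}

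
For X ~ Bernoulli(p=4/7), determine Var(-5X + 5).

For X ~ Bernoulli(p=4/7):
Var(X) = \frac{12}{49}
Var(-5X + 5) = (-5)² × Var(X) = 25 × \frac{12}{49} = \frac{300}{49}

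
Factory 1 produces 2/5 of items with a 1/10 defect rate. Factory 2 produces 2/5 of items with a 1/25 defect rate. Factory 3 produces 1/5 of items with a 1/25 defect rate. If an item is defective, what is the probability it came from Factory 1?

Using Bayes' theorem:
P(F1) = 2/5, P(D|F1) = 1/10
P(F2) = 2/5, P(D|F2) = 1/25
P(F3) = 1/5, P(D|F3) = 1/25
P(D) = P(D|F1)P(F1) + P(D|F2)P(F2) + P(D|F3)P(F3)
     = \frac{8}{125}
P(F1|D) = P(D|F1)P(F1) / P(D)
= \frac{5}{8}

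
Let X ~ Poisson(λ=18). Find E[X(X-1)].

E[X(X-1)] = E[X² - X] = E[X²] - E[X]
E[X] = 18
E[X²] = Var(X) + (E[X])² = 18 + (18)² = 342
E[X(X-1)] = 342 - 18 = 324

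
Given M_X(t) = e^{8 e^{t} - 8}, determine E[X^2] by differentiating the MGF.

To find E[X^2], compute M^(2)(0):
M^(1)(t) = 8 e^{t} e^{8 e^{t} - 8}
M^(2)(t) = 64 e^{2 t} e^{8 e^{t} - 8} + 8 e^{t} e^{8 e^{t} - 8}
M^(2)(0) = 72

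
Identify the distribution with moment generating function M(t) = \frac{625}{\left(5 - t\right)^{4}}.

The MGF M(t) = \frac{625}{\left(5 - t\right)^{4}} is the standard form for the Gamma distribution.
Comparing with the known MGF formula identifies: Gamma(shape α=4, rate β=5)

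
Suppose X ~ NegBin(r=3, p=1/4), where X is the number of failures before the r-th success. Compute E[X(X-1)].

E[X(X-1)] = E[X² - X] = E[X²] - E[X]
E[X] = 9
E[X²] = Var(X) + (E[X])² = 36 + (9)² = 117
E[X(X-1)] = 117 - 9 = 108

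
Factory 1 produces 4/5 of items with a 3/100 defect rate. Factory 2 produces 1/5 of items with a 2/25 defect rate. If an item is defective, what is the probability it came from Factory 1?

Using Bayes' theorem:
P(F1) = 4/5, P(D|F1) = 3/100
P(F2) = 1/5, P(D|F2) = 2/25
P(D) = P(D|F1)P(F1) + P(D|F2)P(F2)
     = \frac{1}{25}
P(F1|D) = P(D|F1)P(F1) / P(D)
= \frac{3}{5}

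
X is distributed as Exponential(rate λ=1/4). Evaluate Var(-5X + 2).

For X ~ Exponential(rate λ=1/4):
Var(X) = 16
Var(-5X + 2) = (-5)² × Var(X) = 25 × 16 = 400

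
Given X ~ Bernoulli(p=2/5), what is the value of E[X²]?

Using the identity E[X²] = Var(X) + (E[X])²:
E[X] = \frac{2}{5}
Var(X) = \frac{6}{25}
E[X²] = \frac{6}{25} + (\frac{2}{5})²
= \frac{2}{5}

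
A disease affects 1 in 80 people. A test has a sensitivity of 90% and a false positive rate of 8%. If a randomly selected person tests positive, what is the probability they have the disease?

Let D = the rare event, + = positive/flagged.
P(D) = 1/80
P(+|D) = 90/100 = 9/10
P(+|D') = 8/100 = 2/25
P(+) = P(+|D)P(D) + P(+|D')P(D')
     = \frac{9}{10} × \frac{1}{80} + \frac{2}{25} × \frac{79}{80}
     = \frac{361}{4000}
P(D|+) = P(+|D)P(D)/P(+) = \frac{45}{361}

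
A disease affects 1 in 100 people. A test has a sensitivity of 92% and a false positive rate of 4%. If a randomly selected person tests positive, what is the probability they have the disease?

Let D = the rare event, + = positive/flagged.
P(D) = 1/100
P(+|D) = 92/100 = 23/25
P(+|D') = 4/100 = 1/25
P(+) = P(+|D)P(D) + P(+|D')P(D')
     = \frac{23}{25} × \frac{1}{100} + \frac{1}{25} × \frac{99}{100}
     = \frac{61}{1250}
P(D|+) = P(+|D)P(D)/P(+) = \frac{23}{122}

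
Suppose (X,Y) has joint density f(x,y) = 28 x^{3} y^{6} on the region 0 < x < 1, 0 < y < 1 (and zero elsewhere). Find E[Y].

E[Y] = ∫_0^1 ∫_0^1 y × f(x,y) dx dy
= \frac{7}{8}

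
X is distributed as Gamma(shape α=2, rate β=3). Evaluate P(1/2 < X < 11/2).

P(1/2 < X < 11/2) = ∫_{1/2}^{11/2} f(x) dx
where f(x) = 9 x e^{- 3 x}
= \frac{5 \left(-7 + e^{15}\right)}{2 e^{\frac{33}{2}}}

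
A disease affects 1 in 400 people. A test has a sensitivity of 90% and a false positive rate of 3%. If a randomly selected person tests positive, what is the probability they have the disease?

Let D = the rare event, + = positive/flagged.
P(D) = 1/400
P(+|D) = 90/100 = 9/10
P(+|D') = 3/100
P(+) = P(+|D)P(D) + P(+|D')P(D')
     = \frac{9}{10} × \frac{1}{400} + \frac{3}{100} × \frac{399}{400}
     = \frac{1287}{40000}
P(D|+) = P(+|D)P(D)/P(+) = \frac{10}{143}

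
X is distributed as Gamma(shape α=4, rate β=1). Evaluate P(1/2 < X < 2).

P(1/2 < X < 2) = ∫_{1/2}^{2} f(x) dx
where f(x) = \frac{x^{3} e^{- x}}{6}
= - \frac{19}{3 e^{2}} + \frac{79}{48 e^{\frac{1}{2}}}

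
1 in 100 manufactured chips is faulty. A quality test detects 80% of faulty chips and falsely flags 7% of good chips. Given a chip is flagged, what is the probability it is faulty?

Let D = the rare event, + = positive/flagged.
P(D) = 1/100
P(+|D) = 80/100 = 4/5
P(+|D') = 7/100
P(+) = P(+|D)P(D) + P(+|D')P(D')
     = \frac{4}{5} × \frac{1}{100} + \frac{7}{100} × \frac{99}{100}
     = \frac{773}{10000}
P(D|+) = P(+|D)P(D)/P(+) = \frac{80}{773}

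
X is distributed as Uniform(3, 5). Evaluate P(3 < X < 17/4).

P(3 < X < 17/4) = ∫_{3}^{17/4} f(x) dx
where f(x) = \frac{1}{2}
= \frac{5}{8}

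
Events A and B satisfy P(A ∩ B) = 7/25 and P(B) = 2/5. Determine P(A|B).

P(A|B) = P(A ∩ B) / P(B)
= (7/25) / (2/5)
= 7/10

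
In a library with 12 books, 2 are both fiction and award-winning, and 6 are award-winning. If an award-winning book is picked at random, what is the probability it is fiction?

P(A ∩ B) = 2/12 = 1/6
P(B) = 6/12 = 1/2
P(A|B) = P(A ∩ B) / P(B) = (1/6) / (1/2) = 1/3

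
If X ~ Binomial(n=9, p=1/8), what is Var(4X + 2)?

For X ~ Binomial(n=9, p=1/8):
Var(X) = \frac{63}{64}
Var(4X + 2) = (4)² × Var(X) = 16 × \frac{63}{64} = \frac{63}{4}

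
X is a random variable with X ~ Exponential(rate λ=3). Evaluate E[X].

For X ~ Exponential(rate λ=3), the expected value is:
E[X] = \frac{1}{3}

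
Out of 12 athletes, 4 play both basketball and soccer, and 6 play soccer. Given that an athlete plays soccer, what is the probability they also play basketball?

P(A ∩ B) = 4/12 = 1/3
P(B) = 6/12 = 1/2
P(A|B) = P(A ∩ B) / P(B) = (1/3) / (1/2) = 2/3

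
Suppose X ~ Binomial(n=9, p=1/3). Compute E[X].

For X ~ Binomial(n=9, p=1/3), the expected value is:
E[X] = 3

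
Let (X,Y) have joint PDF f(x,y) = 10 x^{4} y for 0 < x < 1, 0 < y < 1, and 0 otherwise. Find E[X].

E[X] = ∫_0^1 ∫_0^1 x × f(x,y) dy dx
= ∫_0^1 ∫_0^1 x × (10 x^{4} y) dy dx
= \frac{5}{6}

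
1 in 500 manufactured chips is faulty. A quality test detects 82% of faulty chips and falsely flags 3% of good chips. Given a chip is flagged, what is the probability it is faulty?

Let D = the rare event, + = positive/flagged.
P(D) = 1/500
P(+|D) = 82/100 = 41/50
P(+|D') = 3/100
P(+) = P(+|D)P(D) + P(+|D')P(D')
     = \frac{41}{50} × \frac{1}{500} + \frac{3}{100} × \frac{499}{500}
     = \frac{1579}{50000}
P(D|+) = P(+|D)P(D)/P(+) = \frac{82}{1579}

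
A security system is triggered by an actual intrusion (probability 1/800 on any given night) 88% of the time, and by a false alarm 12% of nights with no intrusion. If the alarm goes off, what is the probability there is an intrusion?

Let D = the rare event, + = positive/flagged.
P(D) = 1/800
P(+|D) = 88/100 = 22/25
P(+|D') = 12/100 = 3/25
P(+) = P(+|D)P(D) + P(+|D')P(D')
     = \frac{22}{25} × \frac{1}{800} + \frac{3}{25} × \frac{799}{800}
     = \frac{2419}{20000}
P(D|+) = P(+|D)P(D)/P(+) = \frac{22}{2419}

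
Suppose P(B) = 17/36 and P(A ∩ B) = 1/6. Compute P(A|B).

P(A|B) = P(A ∩ B) / P(B)
= (1/6) / (17/36)
= 6/17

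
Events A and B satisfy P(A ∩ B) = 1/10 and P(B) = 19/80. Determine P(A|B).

P(A|B) = P(A ∩ B) / P(B)
= (1/10) / (19/80)
= 8/19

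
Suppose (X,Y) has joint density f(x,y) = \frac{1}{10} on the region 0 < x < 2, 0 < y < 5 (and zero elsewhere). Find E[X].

f_X(x) = ∫_0^5 \frac{1}{10} dy = \frac{1}{2}
E[X] = ∫_0^2 x × (\frac{1}{2}) dx = 1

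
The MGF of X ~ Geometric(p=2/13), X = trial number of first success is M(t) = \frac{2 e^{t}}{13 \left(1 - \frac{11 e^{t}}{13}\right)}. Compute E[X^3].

To find E[X^3], compute M^(3)(0):
M^(1)(t) = \frac{2 e^{t}}{13 \left(1 - \frac{11 e^{t}}{13}\right)} + \frac{22 e^{2 t}}{169 \left(1 - \frac{11 e^{t}}{13}\right)^{2}}
M^(2)(t) = \frac{2 e^{t}}{13 \left(1 - \frac{11 e^{t}}{13}\right)} + \frac{66 e^{2 t}}{169 \left(1 - \frac{11 e^{t}}{13}\right)^{2}} + \frac{484 e^{3 t}}{2197 \left(1 - \frac{11 e^{t}}{13}\right)^{3}}
M^(3)(t) = \frac{2 e^{t}}{13 \left(1 - \frac{11 e^{t}}{13}\right)} + \frac{154 e^{2 t}}{169 \left(1 - \frac{11 e^{t}}{13}\right)^{2}} + \frac{2904 e^{3 t}}{2197 \left(1 - \frac{11 e^{t}}{13}\right)^{3}} + \frac{15972 e^{4 t}}{28561 \left(1 - \frac{11 e^{t}}{13}\right)^{4}}
M^(3)(0) = \frac{5603}{4}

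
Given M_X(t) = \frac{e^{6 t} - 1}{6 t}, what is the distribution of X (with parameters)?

The MGF M(t) = \frac{e^{6 t} - 1}{6 t} is the standard form for the Uniform distribution.
Comparing with the known MGF formula identifies: Uniform(0, 6)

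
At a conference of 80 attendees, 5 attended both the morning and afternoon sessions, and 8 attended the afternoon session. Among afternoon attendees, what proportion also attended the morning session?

P(A ∩ B) = 5/80 = 1/16
P(B) = 8/80 = 1/10
P(A|B) = P(A ∩ B) / P(B) = (1/16) / (1/10) = 5/8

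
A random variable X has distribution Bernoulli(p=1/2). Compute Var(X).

For X ~ Bernoulli(p=1/2):
Var(X) = \frac{1}{4}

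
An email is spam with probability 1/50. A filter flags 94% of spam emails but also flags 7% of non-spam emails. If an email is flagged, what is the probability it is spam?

Let D = the rare event, + = positive/flagged.
P(D) = 1/50
P(+|D) = 94/100 = 47/50
P(+|D') = 7/100
P(+) = P(+|D)P(D) + P(+|D')P(D')
     = \frac{47}{50} × \frac{1}{50} + \frac{7}{100} × \frac{49}{50}
     = \frac{437}{5000}
P(D|+) = P(+|D)P(D)/P(+) = \frac{94}{437}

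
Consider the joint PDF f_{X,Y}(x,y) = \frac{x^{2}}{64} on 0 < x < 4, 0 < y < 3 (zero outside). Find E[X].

f_X(x) = ∫_0^3 \frac{x^{2}}{64} dy = \frac{3 x^{2}}{64}
E[X] = ∫_0^4 x × (\frac{3 x^{2}}{64}) dx = 3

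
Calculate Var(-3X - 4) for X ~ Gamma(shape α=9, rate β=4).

For X ~ Gamma(shape α=9, rate β=4):
Var(X) = \frac{9}{16}
Var(-3X - 4) = (-3)² × Var(X) = 9 × \frac{9}{16} = \frac{81}{16}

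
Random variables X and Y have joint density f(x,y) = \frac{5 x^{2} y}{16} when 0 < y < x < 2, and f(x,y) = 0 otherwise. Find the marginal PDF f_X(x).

f_X(x) = ∫_0^x \frac{5 x^{2} y}{16} dy = \frac{5 x^{4}}{32}
for 0 < x < 2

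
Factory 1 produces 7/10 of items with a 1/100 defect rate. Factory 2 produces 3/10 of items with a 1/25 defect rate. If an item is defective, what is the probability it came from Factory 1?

Using Bayes' theorem:
P(F1) = 7/10, P(D|F1) = 1/100
P(F2) = 3/10, P(D|F2) = 1/25
P(D) = P(D|F1)P(F1) + P(D|F2)P(F2)
     = \frac{19}{1000}
P(F1|D) = P(D|F1)P(F1) / P(D)
= \frac{7}{19}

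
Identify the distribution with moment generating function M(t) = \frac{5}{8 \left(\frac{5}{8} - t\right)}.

The MGF M(t) = \frac{5}{8 \left(\frac{5}{8} - t\right)} is the standard form for the Exponential distribution.
Comparing with the known MGF formula identifies: Exponential(rate λ=5/8)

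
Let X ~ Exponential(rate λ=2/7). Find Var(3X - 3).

For X ~ Exponential(rate λ=2/7):
Var(X) = \frac{49}{4}
Var(3X - 3) = (3)² × Var(X) = 9 × \frac{49}{4} = \frac{441}{4}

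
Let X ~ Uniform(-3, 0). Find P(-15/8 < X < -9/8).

P(-15/8 < X < -9/8) = ∫_{-15/8}^{-9/8} f(x) dx
where f(x) = \frac{1}{3}
= \frac{1}{4}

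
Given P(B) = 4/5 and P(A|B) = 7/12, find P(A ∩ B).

By definition, P(A|B) = P(A ∩ B) / P(B)
So P(A ∩ B) = P(A|B) × P(B)
= 7/12 × 4/5
= 7/15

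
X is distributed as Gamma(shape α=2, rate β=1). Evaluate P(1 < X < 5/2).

P(1 < X < 5/2) = ∫_{1}^{5/2} f(x) dx
where f(x) = x e^{- x}
= - \frac{7}{2 e^{\frac{5}{2}}} + \frac{2}{e}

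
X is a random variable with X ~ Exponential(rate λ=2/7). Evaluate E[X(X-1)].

E[X(X-1)] = E[X² - X] = E[X²] - E[X]
E[X] = \frac{7}{2}
E[X²] = Var(X) + (E[X])² = \frac{49}{4} + (\frac{7}{2})² = \frac{49}{2}
E[X(X-1)] = \frac{49}{2} - \frac{7}{2} = 21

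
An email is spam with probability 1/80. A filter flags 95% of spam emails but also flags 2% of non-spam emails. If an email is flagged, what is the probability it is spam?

Let D = the rare event, + = positive/flagged.
P(D) = 1/80
P(+|D) = 95/100 = 19/20
P(+|D') = 2/100 = 1/50
P(+) = P(+|D)P(D) + P(+|D')P(D')
     = \frac{19}{20} × \frac{1}{80} + \frac{1}{50} × \frac{79}{80}
     = \frac{253}{8000}
P(D|+) = P(+|D)P(D)/P(+) = \frac{95}{253}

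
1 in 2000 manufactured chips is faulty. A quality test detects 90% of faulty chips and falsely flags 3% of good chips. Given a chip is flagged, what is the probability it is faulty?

Let D = the rare event, + = positive/flagged.
P(D) = 1/2000
P(+|D) = 90/100 = 9/10
P(+|D') = 3/100
P(+) = P(+|D)P(D) + P(+|D')P(D')
     = \frac{9}{10} × \frac{1}{2000} + \frac{3}{100} × \frac{1999}{2000}
     = \frac{6087}{200000}
P(D|+) = P(+|D)P(D)/P(+) = \frac{30}{2029}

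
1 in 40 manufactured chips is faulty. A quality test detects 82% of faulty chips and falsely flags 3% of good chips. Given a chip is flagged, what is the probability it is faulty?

Let D = the rare event, + = positive/flagged.
P(D) = 1/40
P(+|D) = 82/100 = 41/50
P(+|D') = 3/100
P(+) = P(+|D)P(D) + P(+|D')P(D')
     = \frac{41}{50} × \frac{1}{40} + \frac{3}{100} × \frac{39}{40}
     = \frac{199}{4000}
P(D|+) = P(+|D)P(D)/P(+) = \frac{82}{199}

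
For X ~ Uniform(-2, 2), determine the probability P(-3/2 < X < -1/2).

P(-3/2 < X < -1/2) = ∫_{-3/2}^{-1/2} f(x) dx
where f(x) = \frac{1}{4}
= \frac{1}{4}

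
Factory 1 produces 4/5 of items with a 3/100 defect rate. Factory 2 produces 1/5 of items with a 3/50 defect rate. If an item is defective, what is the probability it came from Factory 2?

Using Bayes' theorem:
P(F1) = 4/5, P(D|F1) = 3/100
P(F2) = 1/5, P(D|F2) = 3/50
P(D) = P(D|F1)P(F1) + P(D|F2)P(F2)
     = \frac{9}{250}
P(F2|D) = P(D|F2)P(F2) / P(D)
= \frac{1}{3}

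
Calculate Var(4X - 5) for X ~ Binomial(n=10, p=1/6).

For X ~ Binomial(n=10, p=1/6):
Var(X) = \frac{25}{18}
Var(4X - 5) = (4)² × Var(X) = 16 × \frac{25}{18} = \frac{200}{9}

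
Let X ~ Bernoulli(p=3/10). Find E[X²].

Using the identity E[X²] = Var(X) + (E[X])²:
E[X] = \frac{3}{10}
Var(X) = \frac{21}{100}
E[X²] = \frac{21}{100} + (\frac{3}{10})²
= \frac{3}{10}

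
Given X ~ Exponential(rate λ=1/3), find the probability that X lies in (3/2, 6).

P(3/2 < X < 6) = ∫_{3/2}^{6} f(x) dx
where f(x) = \frac{e^{- \frac{x}{3}}}{3}
= - \frac{1}{e^{2}} + e^{- \frac{1}{2}}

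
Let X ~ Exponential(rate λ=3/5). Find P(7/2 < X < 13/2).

P(7/2 < X < 13/2) = ∫_{7/2}^{13/2} f(x) dx
where f(x) = \frac{3 e^{- \frac{3 x}{5}}}{5}
= - \frac{1 - e^{\frac{9}{5}}}{e^{\frac{39}{10}}}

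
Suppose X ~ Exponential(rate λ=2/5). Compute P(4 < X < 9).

P(4 < X < 9) = ∫_{4}^{9} f(x) dx
where f(x) = \frac{2 e^{- \frac{2 x}{5}}}{5}
= - \frac{1 - e^{2}}{e^{\frac{18}{5}}}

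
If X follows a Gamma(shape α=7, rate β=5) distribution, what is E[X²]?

Using the identity E[X²] = Var(X) + (E[X])²:
E[X] = \frac{7}{5}
Var(X) = \frac{7}{25}
E[X²] = \frac{7}{25} + (\frac{7}{5})²
= \frac{56}{25}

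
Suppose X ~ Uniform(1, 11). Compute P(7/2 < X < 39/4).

P(7/2 < X < 39/4) = ∫_{7/2}^{39/4} f(x) dx
where f(x) = \frac{1}{10}
= \frac{5}{8}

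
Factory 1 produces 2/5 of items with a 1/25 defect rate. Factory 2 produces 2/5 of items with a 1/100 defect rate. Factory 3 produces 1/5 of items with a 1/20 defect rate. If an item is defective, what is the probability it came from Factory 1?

Using Bayes' theorem:
P(F1) = 2/5, P(D|F1) = 1/25
P(F2) = 2/5, P(D|F2) = 1/100
P(F3) = 1/5, P(D|F3) = 1/20
P(D) = P(D|F1)P(F1) + P(D|F2)P(F2) + P(D|F3)P(F3)
     = \frac{3}{100}
P(F1|D) = P(D|F1)P(F1) / P(D)
= \frac{8}{15}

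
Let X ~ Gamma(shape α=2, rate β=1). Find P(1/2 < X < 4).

P(1/2 < X < 4) = ∫_{1/2}^{4} f(x) dx
where f(x) = x e^{- x}
= - \frac{5}{e^{4}} + \frac{3}{2 e^{\frac{1}{2}}}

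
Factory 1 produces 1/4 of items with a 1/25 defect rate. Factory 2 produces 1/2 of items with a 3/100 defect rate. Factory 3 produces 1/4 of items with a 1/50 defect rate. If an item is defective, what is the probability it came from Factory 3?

Using Bayes' theorem:
P(F1) = 1/4, P(D|F1) = 1/25
P(F2) = 1/2, P(D|F2) = 3/100
P(F3) = 1/4, P(D|F3) = 1/50
P(D) = P(D|F1)P(F1) + P(D|F2)P(F2) + P(D|F3)P(F3)
     = \frac{3}{100}
P(F3|D) = P(D|F3)P(F3) / P(D)
= \frac{1}{6}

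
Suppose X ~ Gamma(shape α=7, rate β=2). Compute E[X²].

Using the identity E[X²] = Var(X) + (E[X])²:
E[X] = \frac{7}{2}
Var(X) = \frac{7}{4}
E[X²] = \frac{7}{4} + (\frac{7}{2})²
= 14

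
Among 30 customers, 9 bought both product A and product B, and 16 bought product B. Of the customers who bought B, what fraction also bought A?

P(A ∩ B) = 9/30 = 3/10
P(B) = 16/30 = 8/15
P(A|B) = P(A ∩ B) / P(B) = (3/10) / (8/15) = 9/16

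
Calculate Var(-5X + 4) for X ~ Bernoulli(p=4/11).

For X ~ Bernoulli(p=4/11):
Var(X) = \frac{28}{121}
Var(-5X + 4) = (-5)² × Var(X) = 25 × \frac{28}{121} = \frac{700}{121}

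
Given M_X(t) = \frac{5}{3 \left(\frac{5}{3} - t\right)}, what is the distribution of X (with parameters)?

The MGF M(t) = \frac{5}{3 \left(\frac{5}{3} - t\right)} is the standard form for the Exponential distribution.
Comparing with the known MGF formula identifies: Exponential(rate λ=5/3)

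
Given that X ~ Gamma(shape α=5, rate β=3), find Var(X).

For X ~ Gamma(shape α=5, rate β=3):
Var(X) = \frac{5}{9}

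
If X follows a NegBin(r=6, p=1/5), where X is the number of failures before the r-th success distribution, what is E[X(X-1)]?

E[X(X-1)] = E[X² - X] = E[X²] - E[X]
E[X] = 24
E[X²] = Var(X) + (E[X])² = 120 + (24)² = 696
E[X(X-1)] = 696 - 24 = 672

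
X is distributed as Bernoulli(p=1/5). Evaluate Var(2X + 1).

For X ~ Bernoulli(p=1/5):
Var(X) = \frac{4}{25}
Var(2X + 1) = (2)² × Var(X) = 4 × \frac{4}{25} = \frac{16}{25}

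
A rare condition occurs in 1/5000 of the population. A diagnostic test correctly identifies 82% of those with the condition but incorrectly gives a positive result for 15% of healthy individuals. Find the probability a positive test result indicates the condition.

Let D = the rare event, + = positive/flagged.
P(D) = 1/5000
P(+|D) = 82/100 = 41/50
P(+|D') = 15/100 = 3/20
P(+) = P(+|D)P(D) + P(+|D')P(D')
     = \frac{41}{50} × \frac{1}{5000} + \frac{3}{20} × \frac{4999}{5000}
     = \frac{75067}{500000}
P(D|+) = P(+|D)P(D)/P(+) = \frac{82}{75067}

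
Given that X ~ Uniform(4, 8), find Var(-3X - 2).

For X ~ Uniform(4, 8):
Var(X) = \frac{4}{3}
Var(-3X - 2) = (-3)² × Var(X) = 9 × \frac{4}{3} = 12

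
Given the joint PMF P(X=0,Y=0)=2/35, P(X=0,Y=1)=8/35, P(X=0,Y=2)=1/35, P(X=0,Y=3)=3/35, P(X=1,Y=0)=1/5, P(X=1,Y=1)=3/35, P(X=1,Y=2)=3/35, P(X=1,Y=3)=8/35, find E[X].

First find marginal of X:
P(X=0) = 2/5
P(X=1) = 3/5
E[X] = 0 × 2/5 + 1 × 3/5 = 3/5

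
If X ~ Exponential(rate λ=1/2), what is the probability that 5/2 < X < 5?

P(5/2 < X < 5) = ∫_{5/2}^{5} f(x) dx
where f(x) = \frac{e^{- \frac{x}{2}}}{2}
= - \frac{1}{e^{\frac{5}{2}}} + e^{- \frac{5}{4}}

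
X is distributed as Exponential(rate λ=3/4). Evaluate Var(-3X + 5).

For X ~ Exponential(rate λ=3/4):
Var(X) = \frac{16}{9}
Var(-3X + 5) = (-3)² × Var(X) = 9 × \frac{16}{9} = 16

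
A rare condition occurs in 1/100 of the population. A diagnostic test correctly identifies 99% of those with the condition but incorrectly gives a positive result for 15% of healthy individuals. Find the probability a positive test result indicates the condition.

Let D = the rare event, + = positive/flagged.
P(D) = 1/100
P(+|D) = 99/100
P(+|D') = 15/100 = 3/20
P(+) = P(+|D)P(D) + P(+|D')P(D')
     = \frac{99}{100} × \frac{1}{100} + \frac{3}{20} × \frac{99}{100}
     = \frac{99}{625}
P(D|+) = P(+|D)P(D)/P(+) = \frac{1}{16}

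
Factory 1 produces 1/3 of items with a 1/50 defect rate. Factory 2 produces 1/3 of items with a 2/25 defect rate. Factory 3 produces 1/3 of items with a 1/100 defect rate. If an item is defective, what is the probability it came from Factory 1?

Using Bayes' theorem:
P(F1) = 1/3, P(D|F1) = 1/50
P(F2) = 1/3, P(D|F2) = 2/25
P(F3) = 1/3, P(D|F3) = 1/100
P(D) = P(D|F1)P(F1) + P(D|F2)P(F2) + P(D|F3)P(F3)
     = \frac{11}{300}
P(F1|D) = P(D|F1)P(F1) / P(D)
= \frac{2}{11}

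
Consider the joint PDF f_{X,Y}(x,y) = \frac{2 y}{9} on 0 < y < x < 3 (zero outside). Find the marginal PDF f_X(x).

f_X(x) = ∫_0^x \frac{2 y}{9} dy = \frac{x^{2}}{9}
for 0 < x < 3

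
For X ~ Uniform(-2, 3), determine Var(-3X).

For X ~ Uniform(-2, 3):
Var(X) = \frac{25}{12}
Var(-3X) = (-3)² × Var(X) = 9 × \frac{25}{12} = \frac{75}{4}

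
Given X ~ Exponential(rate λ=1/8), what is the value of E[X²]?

Using the identity E[X²] = Var(X) + (E[X])²:
E[X] = 8
Var(X) = 64
E[X²] = 64 + (8)²
= 128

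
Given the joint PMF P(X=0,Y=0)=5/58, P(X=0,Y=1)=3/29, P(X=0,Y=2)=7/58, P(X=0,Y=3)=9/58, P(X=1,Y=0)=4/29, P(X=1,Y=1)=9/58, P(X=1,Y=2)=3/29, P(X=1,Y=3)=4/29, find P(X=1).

P(X=1) = P(X=1,Y=0) + P(X=1,Y=1) + P(X=1,Y=2) + P(X=1,Y=3)
= 4/29 + 9/58 + 3/29 + 4/29
= 31/58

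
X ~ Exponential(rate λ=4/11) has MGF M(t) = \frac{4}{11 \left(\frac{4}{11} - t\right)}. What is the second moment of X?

To find E[X^2], compute M^(2)(0):
M^(1)(t) = \frac{4}{11 \left(\frac{4}{11} - t\right)^{2}}
M^(2)(t) = \frac{8}{11 \left(\frac{4}{11} - t\right)^{3}}
M^(2)(0) = \frac{121}{8}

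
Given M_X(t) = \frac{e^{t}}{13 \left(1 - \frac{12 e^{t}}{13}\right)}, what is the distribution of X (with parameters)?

The MGF M(t) = \frac{e^{t}}{13 \left(1 - \frac{12 e^{t}}{13}\right)} is the standard form for the Geometric distribution.
Comparing with the known MGF formula identifies: Geometric(p=1/13), X = trial number of first success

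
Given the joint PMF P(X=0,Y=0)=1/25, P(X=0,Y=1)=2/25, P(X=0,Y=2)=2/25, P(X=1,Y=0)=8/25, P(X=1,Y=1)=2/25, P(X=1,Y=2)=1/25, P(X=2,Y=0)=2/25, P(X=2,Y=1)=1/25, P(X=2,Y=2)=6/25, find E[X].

First find marginal of X:
P(X=0) = 1/5
P(X=1) = 11/25
P(X=2) = 9/25
E[X] = 0 × 1/5 + 1 × 11/25 + 2 × 9/25 = 29/25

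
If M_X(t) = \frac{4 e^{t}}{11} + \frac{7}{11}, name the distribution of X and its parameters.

The MGF M(t) = \frac{4 e^{t}}{11} + \frac{7}{11} is the standard form for the Bernoulli distribution.
Comparing with the known MGF formula identifies: Bernoulli(p=4/11)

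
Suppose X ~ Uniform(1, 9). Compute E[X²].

Using the identity E[X²] = Var(X) + (E[X])²:
E[X] = 5
Var(X) = \frac{16}{3}
E[X²] = \frac{16}{3} + (5)²
= \frac{91}{3}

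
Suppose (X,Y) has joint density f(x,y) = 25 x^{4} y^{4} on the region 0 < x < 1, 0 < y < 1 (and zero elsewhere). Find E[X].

E[X] = ∫_0^1 ∫_0^1 x × f(x,y) dy dx
= ∫_0^1 ∫_0^1 x × (25 x^{4} y^{4}) dy dx
= \frac{5}{6}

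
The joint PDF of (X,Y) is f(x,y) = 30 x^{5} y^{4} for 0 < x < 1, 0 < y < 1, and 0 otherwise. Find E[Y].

E[Y] = ∫_0^1 ∫_0^1 y × f(x,y) dx dy
= \frac{5}{6}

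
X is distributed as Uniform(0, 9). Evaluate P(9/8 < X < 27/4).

P(9/8 < X < 27/4) = ∫_{9/8}^{27/4} f(x) dx
where f(x) = \frac{1}{9}
= \frac{5}{8}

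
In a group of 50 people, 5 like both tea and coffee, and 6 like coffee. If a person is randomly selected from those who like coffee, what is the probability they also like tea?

P(A ∩ B) = 5/50 = 1/10
P(B) = 6/50 = 3/25
P(A|B) = P(A ∩ B) / P(B) = (1/10) / (3/25) = 5/6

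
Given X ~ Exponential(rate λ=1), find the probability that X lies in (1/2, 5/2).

P(1/2 < X < 5/2) = ∫_{1/2}^{5/2} f(x) dx
where f(x) = e^{- x}
= - \frac{1 - e^{2}}{e^{\frac{5}{2}}}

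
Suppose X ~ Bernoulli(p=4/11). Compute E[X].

For X ~ Bernoulli(p=4/11), the expected value is:
E[X] = \frac{4}{11}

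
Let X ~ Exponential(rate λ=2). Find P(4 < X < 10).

P(4 < X < 10) = ∫_{4}^{10} f(x) dx
where f(x) = 2 e^{- 2 x}
= - \frac{1 - e^{12}}{e^{20}}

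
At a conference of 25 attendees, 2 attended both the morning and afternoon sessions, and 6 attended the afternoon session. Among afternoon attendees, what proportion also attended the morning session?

P(A ∩ B) = 2/25
P(B) = 6/25
P(A|B) = P(A ∩ B) / P(B) = (2/25) / (6/25) = 1/3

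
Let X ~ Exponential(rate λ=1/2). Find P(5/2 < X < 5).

P(5/2 < X < 5) = ∫_{5/2}^{5} f(x) dx
where f(x) = \frac{e^{- \frac{x}{2}}}{2}
= - \frac{1}{e^{\frac{5}{2}}} + e^{- \frac{5}{4}}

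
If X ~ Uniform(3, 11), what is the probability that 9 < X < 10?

P(9 < X < 10) = ∫_{9}^{10} f(x) dx
where f(x) = \frac{1}{8}
= \frac{1}{8}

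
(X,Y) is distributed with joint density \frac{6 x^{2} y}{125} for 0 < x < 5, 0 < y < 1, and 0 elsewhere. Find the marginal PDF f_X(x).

f_X(x) = ∫_0^1 f(x,y) dy
= ∫_0^1 \frac{6 x^{2} y}{125} dy
= \frac{3 x^{2}}{125} for 0 < x < 5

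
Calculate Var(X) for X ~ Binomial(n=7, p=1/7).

For X ~ Binomial(n=7, p=1/7):
Var(X) = \frac{6}{7}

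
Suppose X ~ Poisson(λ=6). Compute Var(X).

For X ~ Poisson(λ=6):
Var(X) = 6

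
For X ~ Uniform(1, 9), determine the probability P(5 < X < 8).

P(5 < X < 8) = ∫_{5}^{8} f(x) dx
where f(x) = \frac{1}{8}
= \frac{3}{8}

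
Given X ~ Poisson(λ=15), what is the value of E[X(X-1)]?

E[X(X-1)] = E[X² - X] = E[X²] - E[X]
E[X] = 15
E[X²] = Var(X) + (E[X])² = 15 + (15)² = 240
E[X(X-1)] = 240 - 15 = 225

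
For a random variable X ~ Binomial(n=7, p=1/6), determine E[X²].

Using the identity E[X²] = Var(X) + (E[X])²:
E[X] = \frac{7}{6}
Var(X) = \frac{35}{36}
E[X²] = \frac{35}{36} + (\frac{7}{6})²
= \frac{7}{3}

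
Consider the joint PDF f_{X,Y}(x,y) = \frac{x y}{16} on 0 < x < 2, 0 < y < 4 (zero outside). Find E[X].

f_X(x) = ∫_0^4 \frac{x y}{16} dy = \frac{x}{2}
E[X] = ∫_0^2 x × (\frac{x}{2}) dx = \frac{4}{3}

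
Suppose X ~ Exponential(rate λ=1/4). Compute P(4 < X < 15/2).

P(4 < X < 15/2) = ∫_{4}^{15/2} f(x) dx
where f(x) = \frac{e^{- \frac{x}{4}}}{4}
= - \frac{1}{e^{\frac{15}{8}}} + e^{-1}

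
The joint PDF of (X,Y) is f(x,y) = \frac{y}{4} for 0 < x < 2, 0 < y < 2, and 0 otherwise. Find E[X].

f_X(x) = ∫_0^2 \frac{y}{4} dy = \frac{1}{2}
E[X] = ∫_0^2 x × (\frac{1}{2}) dx = 1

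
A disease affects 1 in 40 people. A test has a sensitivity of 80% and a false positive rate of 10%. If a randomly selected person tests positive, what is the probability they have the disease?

Let D = the rare event, + = positive/flagged.
P(D) = 1/40
P(+|D) = 80/100 = 4/5
P(+|D') = 10/100 = 1/10
P(+) = P(+|D)P(D) + P(+|D')P(D')
     = \frac{4}{5} × \frac{1}{40} + \frac{1}{10} × \frac{39}{40}
     = \frac{47}{400}
P(D|+) = P(+|D)P(D)/P(+) = \frac{8}{47}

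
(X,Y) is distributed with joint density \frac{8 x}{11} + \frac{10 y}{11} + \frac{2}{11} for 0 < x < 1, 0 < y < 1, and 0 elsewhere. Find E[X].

E[X] = ∫_0^1 ∫_0^1 x × f(x,y) dy dx
= ∫_0^1 ∫_0^1 x × (\frac{8 x}{11} + \frac{10 y}{11} + \frac{2}{11}) dy dx
= \frac{37}{66}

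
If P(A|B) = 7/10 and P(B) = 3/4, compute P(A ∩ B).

By definition, P(A|B) = P(A ∩ B) / P(B)
So P(A ∩ B) = P(A|B) × P(B)
= 7/10 × 3/4
= 21/40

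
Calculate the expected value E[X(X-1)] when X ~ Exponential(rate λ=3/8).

E[X(X-1)] = E[X² - X] = E[X²] - E[X]
E[X] = \frac{8}{3}
E[X²] = Var(X) + (E[X])² = \frac{64}{9} + (\frac{8}{3})² = \frac{128}{9}
E[X(X-1)] = \frac{128}{9} - \frac{8}{3} = \frac{104}{9}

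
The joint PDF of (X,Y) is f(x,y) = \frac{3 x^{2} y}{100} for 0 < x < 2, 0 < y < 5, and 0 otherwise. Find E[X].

f_X(x) = ∫_0^5 \frac{3 x^{2} y}{100} dy = \frac{3 x^{2}}{8}
E[X] = ∫_0^2 x × (\frac{3 x^{2}}{8}) dx = \frac{3}{2}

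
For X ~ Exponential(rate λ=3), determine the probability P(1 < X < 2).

P(1 < X < 2) = ∫_{1}^{2} f(x) dx
where f(x) = 3 e^{- 3 x}
= - \frac{1 - e^{3}}{e^{6}}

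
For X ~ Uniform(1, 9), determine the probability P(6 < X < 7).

P(6 < X < 7) = ∫_{6}^{7} f(x) dx
where f(x) = \frac{1}{8}
= \frac{1}{8}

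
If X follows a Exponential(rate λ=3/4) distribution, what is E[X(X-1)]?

E[X(X-1)] = E[X² - X] = E[X²] - E[X]
E[X] = \frac{4}{3}
E[X²] = Var(X) + (E[X])² = \frac{16}{9} + (\frac{4}{3})² = \frac{32}{9}
E[X(X-1)] = \frac{32}{9} - \frac{4}{3} = \frac{20}{9}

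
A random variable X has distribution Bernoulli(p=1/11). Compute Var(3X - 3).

For X ~ Bernoulli(p=1/11):
Var(X) = \frac{10}{121}
Var(3X - 3) = (3)² × Var(X) = 9 × \frac{10}{121} = \frac{90}{121}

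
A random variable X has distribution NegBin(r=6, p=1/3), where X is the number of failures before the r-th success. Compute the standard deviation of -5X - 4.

For X ~ NegBin(r=6, p=1/3), where X is the number of failures before the r-th success:
Var(X) = 36
SD(X) = √(Var(X)) = √(36) = 6
SD(-5X - 4) = |-5| × SD(X) = 5 × 6 = 30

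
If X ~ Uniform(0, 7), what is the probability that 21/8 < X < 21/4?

P(21/8 < X < 21/4) = ∫_{21/8}^{21/4} f(x) dx
where f(x) = \frac{1}{7}
= \frac{3}{8}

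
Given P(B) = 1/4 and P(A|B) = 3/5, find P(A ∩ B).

By definition, P(A|B) = P(A ∩ B) / P(B)
So P(A ∩ B) = P(A|B) × P(B)
= 3/5 × 1/4
= 3/20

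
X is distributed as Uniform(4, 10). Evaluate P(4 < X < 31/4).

P(4 < X < 31/4) = ∫_{4}^{31/4} f(x) dx
where f(x) = \frac{1}{6}
= \frac{5}{8}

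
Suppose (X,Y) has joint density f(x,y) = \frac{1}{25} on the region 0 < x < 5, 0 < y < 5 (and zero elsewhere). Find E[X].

f_X(x) = ∫_0^5 \frac{1}{25} dy = \frac{1}{5}
E[X] = ∫_0^5 x × (\frac{1}{5}) dx = \frac{5}{2}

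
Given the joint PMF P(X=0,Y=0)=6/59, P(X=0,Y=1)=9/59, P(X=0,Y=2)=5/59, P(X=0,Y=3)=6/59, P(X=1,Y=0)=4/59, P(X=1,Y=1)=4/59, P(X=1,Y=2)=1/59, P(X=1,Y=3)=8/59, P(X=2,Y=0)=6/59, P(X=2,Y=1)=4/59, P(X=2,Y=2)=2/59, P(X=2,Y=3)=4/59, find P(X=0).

P(X=0) = P(X=0,Y=0) + P(X=0,Y=1) + P(X=0,Y=2) + P(X=0,Y=3)
= 6/59 + 9/59 + 5/59 + 6/59
= 26/59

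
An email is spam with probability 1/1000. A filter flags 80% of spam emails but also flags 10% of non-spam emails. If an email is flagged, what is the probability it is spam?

Let D = the rare event, + = positive/flagged.
P(D) = 1/1000
P(+|D) = 80/100 = 4/5
P(+|D') = 10/100 = 1/10
P(+) = P(+|D)P(D) + P(+|D')P(D')
     = \frac{4}{5} × \frac{1}{1000} + \frac{1}{10} × \frac{999}{1000}
     = \frac{1007}{10000}
P(D|+) = P(+|D)P(D)/P(+) = \frac{8}{1007}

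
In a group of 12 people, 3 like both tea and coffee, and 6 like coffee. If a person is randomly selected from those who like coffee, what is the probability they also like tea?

P(A ∩ B) = 3/12 = 1/4
P(B) = 6/12 = 1/2
P(A|B) = P(A ∩ B) / P(B) = (1/4) / (1/2) = 1/2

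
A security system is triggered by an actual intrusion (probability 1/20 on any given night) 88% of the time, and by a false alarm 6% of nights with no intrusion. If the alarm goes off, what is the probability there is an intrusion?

Let D = the rare event, + = positive/flagged.
P(D) = 1/20
P(+|D) = 88/100 = 22/25
P(+|D') = 6/100 = 3/50
P(+) = P(+|D)P(D) + P(+|D')P(D')
     = \frac{22}{25} × \frac{1}{20} + \frac{3}{50} × \frac{19}{20}
     = \frac{101}{1000}
P(D|+) = P(+|D)P(D)/P(+) = \frac{44}{101}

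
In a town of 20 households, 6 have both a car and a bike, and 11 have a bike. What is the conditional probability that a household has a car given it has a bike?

P(A ∩ B) = 6/20 = 3/10
P(B) = 11/20
P(A|B) = P(A ∩ B) / P(B) = (3/10) / (11/20) = 6/11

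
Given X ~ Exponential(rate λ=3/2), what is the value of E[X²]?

Using the identity E[X²] = Var(X) + (E[X])²:
E[X] = \frac{2}{3}
Var(X) = \frac{4}{9}
E[X²] = \frac{4}{9} + (\frac{2}{3})²
= \frac{8}{9}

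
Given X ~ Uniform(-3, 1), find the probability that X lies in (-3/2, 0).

P(-3/2 < X < 0) = ∫_{-3/2}^{0} f(x) dx
where f(x) = \frac{1}{4}
= \frac{3}{8}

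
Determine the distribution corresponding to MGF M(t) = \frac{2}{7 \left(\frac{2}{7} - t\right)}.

The MGF M(t) = \frac{2}{7 \left(\frac{2}{7} - t\right)} is the standard form for the Exponential distribution.
Comparing with the known MGF formula identifies: Exponential(rate λ=2/7)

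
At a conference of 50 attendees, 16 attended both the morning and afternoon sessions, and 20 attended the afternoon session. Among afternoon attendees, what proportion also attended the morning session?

P(A ∩ B) = 16/50 = 8/25
P(B) = 20/50 = 2/5
P(A|B) = P(A ∩ B) / P(B) = (8/25) / (2/5) = 4/5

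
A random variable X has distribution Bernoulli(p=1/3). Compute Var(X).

For X ~ Bernoulli(p=1/3):
Var(X) = \frac{2}{9}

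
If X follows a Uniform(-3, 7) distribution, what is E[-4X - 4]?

For X ~ Uniform(-3, 7):
E[X] = 2
E[-4X - 4] = -4 × E[X] - 4 = -12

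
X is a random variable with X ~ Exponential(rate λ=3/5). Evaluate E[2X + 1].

For X ~ Exponential(rate λ=3/5):
E[X] = \frac{5}{3}
E[2X + 1] = 2 × E[X] + 1 = \frac{13}{3}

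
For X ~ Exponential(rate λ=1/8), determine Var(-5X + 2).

For X ~ Exponential(rate λ=1/8):
Var(X) = 64
Var(-5X + 2) = (-5)² × Var(X) = 25 × 64 = 1600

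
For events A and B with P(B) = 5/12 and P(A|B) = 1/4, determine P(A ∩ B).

By definition, P(A|B) = P(A ∩ B) / P(B)
So P(A ∩ B) = P(A|B) × P(B)
= 1/4 × 5/12
= 5/48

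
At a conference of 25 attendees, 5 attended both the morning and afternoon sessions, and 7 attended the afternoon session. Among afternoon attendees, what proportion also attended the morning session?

P(A ∩ B) = 5/25 = 1/5
P(B) = 7/25
P(A|B) = P(A ∩ B) / P(B) = (1/5) / (7/25) = 5/7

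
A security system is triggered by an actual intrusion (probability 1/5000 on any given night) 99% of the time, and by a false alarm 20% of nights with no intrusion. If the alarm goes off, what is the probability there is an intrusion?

Let D = the rare event, + = positive/flagged.
P(D) = 1/5000
P(+|D) = 99/100
P(+|D') = 20/100 = 1/5
P(+) = P(+|D)P(D) + P(+|D')P(D')
     = \frac{99}{100} × \frac{1}{5000} + \frac{1}{5} × \frac{4999}{5000}
     = \frac{100079}{500000}
P(D|+) = P(+|D)P(D)/P(+) = \frac{99}{100079}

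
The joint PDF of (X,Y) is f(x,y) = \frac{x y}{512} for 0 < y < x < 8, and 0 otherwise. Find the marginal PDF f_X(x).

f_X(x) = ∫_0^x \frac{x y}{512} dy = \frac{x^{3}}{1024}
for 0 < x < 8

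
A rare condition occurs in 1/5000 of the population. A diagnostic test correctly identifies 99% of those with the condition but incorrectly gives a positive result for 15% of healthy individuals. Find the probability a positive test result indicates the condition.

Let D = the rare event, + = positive/flagged.
P(D) = 1/5000
P(+|D) = 99/100
P(+|D') = 15/100 = 3/20
P(+) = P(+|D)P(D) + P(+|D')P(D')
     = \frac{99}{100} × \frac{1}{5000} + \frac{3}{20} × \frac{4999}{5000}
     = \frac{18771}{125000}
P(D|+) = P(+|D)P(D)/P(+) = \frac{33}{25028}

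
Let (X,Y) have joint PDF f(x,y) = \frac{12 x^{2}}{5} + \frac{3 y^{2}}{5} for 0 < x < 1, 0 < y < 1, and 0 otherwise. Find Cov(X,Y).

E[XY] = ∫∫ xy × f(x,y) dx dy = \frac{3}{8}
E[X] = \frac{7}{10}
E[Y] = \frac{11}{20}
Cov(X,Y) = E[XY] - E[X]E[Y] = - \frac{1}{100}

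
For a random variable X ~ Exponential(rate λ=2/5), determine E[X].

For X ~ Exponential(rate λ=2/5), the expected value is:
E[X] = \frac{5}{2}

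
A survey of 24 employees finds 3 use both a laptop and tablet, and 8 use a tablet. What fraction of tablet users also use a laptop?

P(A ∩ B) = 3/24 = 1/8
P(B) = 8/24 = 1/3
P(A|B) = P(A ∩ B) / P(B) = (1/8) / (1/3) = 3/8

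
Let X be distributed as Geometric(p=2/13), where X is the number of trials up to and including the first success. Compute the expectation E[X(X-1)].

E[X(X-1)] = E[X² - X] = E[X²] - E[X]
E[X] = \frac{13}{2}
E[X²] = Var(X) + (E[X])² = \frac{143}{4} + (\frac{13}{2})² = 78
E[X(X-1)] = 78 - \frac{13}{2} = \frac{143}{2}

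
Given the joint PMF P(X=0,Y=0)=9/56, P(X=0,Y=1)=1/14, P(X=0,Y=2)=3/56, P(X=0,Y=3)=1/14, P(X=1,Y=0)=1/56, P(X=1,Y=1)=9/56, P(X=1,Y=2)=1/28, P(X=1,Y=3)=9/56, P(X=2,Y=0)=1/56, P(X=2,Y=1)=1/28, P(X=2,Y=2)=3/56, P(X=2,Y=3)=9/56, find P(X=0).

P(X=0) = P(X=0,Y=0) + P(X=0,Y=1) + P(X=0,Y=2) + P(X=0,Y=3)
= 9/56 + 1/14 + 3/56 + 1/14
= 5/14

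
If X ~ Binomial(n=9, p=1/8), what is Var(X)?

For X ~ Binomial(n=9, p=1/8):
Var(X) = \frac{63}{64}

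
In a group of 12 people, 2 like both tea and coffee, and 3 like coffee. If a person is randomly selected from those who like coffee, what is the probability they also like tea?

P(A ∩ B) = 2/12 = 1/6
P(B) = 3/12 = 1/4
P(A|B) = P(A ∩ B) / P(B) = (1/6) / (1/4) = 2/3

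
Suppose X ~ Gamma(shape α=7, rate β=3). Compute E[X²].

Using the identity E[X²] = Var(X) + (E[X])²:
E[X] = \frac{7}{3}
Var(X) = \frac{7}{9}
E[X²] = \frac{7}{9} + (\frac{7}{3})²
= \frac{56}{9}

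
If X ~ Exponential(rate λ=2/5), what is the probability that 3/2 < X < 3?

P(3/2 < X < 3) = ∫_{3/2}^{3} f(x) dx
where f(x) = \frac{2 e^{- \frac{2 x}{5}}}{5}
= - \frac{1 - e^{\frac{3}{5}}}{e^{\frac{6}{5}}}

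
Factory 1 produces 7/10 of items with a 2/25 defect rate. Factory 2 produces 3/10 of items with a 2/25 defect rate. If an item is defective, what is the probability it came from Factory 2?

Using Bayes' theorem:
P(F1) = 7/10, P(D|F1) = 2/25
P(F2) = 3/10, P(D|F2) = 2/25
P(D) = P(D|F1)P(F1) + P(D|F2)P(F2)
     = \frac{2}{25}
P(F2|D) = P(D|F2)P(F2) / P(D)
= \frac{3}{10}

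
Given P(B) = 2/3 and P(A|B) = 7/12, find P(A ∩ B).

By definition, P(A|B) = P(A ∩ B) / P(B)
So P(A ∩ B) = P(A|B) × P(B)
= 7/12 × 2/3
= 7/18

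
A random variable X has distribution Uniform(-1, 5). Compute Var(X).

For X ~ Uniform(-1, 5):
Var(X) = 3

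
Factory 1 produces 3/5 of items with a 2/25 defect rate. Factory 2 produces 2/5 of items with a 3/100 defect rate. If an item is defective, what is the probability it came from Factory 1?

Using Bayes' theorem:
P(F1) = 3/5, P(D|F1) = 2/25
P(F2) = 2/5, P(D|F2) = 3/100
P(D) = P(D|F1)P(F1) + P(D|F2)P(F2)
     = \frac{3}{50}
P(F1|D) = P(D|F1)P(F1) / P(D)
= \frac{4}{5}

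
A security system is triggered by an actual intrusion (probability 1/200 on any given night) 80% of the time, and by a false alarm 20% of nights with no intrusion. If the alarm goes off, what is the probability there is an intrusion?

Let D = the rare event, + = positive/flagged.
P(D) = 1/200
P(+|D) = 80/100 = 4/5
P(+|D') = 20/100 = 1/5
P(+) = P(+|D)P(D) + P(+|D')P(D')
     = \frac{4}{5} × \frac{1}{200} + \frac{1}{5} × \frac{199}{200}
     = \frac{203}{1000}
P(D|+) = P(+|D)P(D)/P(+) = \frac{4}{203}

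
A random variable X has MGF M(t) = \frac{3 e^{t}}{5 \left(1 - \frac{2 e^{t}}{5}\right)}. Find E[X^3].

To find E[X^3], compute M^(3)(0):
M^(1)(t) = \frac{3 e^{t}}{5 \left(1 - \frac{2 e^{t}}{5}\right)} + \frac{6 e^{2 t}}{25 \left(1 - \frac{2 e^{t}}{5}\right)^{2}}
M^(2)(t) = \frac{3 e^{t}}{5 \left(1 - \frac{2 e^{t}}{5}\right)} + \frac{18 e^{2 t}}{25 \left(1 - \frac{2 e^{t}}{5}\right)^{2}} + \frac{24 e^{3 t}}{125 \left(1 - \frac{2 e^{t}}{5}\right)^{3}}
M^(3)(t) = \frac{3 e^{t}}{5 \left(1 - \frac{2 e^{t}}{5}\right)} + \frac{42 e^{2 t}}{25 \left(1 - \frac{2 e^{t}}{5}\right)^{2}} + \frac{144 e^{3 t}}{125 \left(1 - \frac{2 e^{t}}{5}\right)^{3}} + \frac{144 e^{4 t}}{625 \left(1 - \frac{2 e^{t}}{5}\right)^{4}}
M^(3)(0) = \frac{115}{9}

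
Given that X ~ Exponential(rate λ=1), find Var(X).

For X ~ Exponential(rate λ=1):
Var(X) = 1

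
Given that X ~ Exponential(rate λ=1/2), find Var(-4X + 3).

For X ~ Exponential(rate λ=1/2):
Var(X) = 4
Var(-4X + 3) = (-4)² × Var(X) = 16 × 4 = 64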